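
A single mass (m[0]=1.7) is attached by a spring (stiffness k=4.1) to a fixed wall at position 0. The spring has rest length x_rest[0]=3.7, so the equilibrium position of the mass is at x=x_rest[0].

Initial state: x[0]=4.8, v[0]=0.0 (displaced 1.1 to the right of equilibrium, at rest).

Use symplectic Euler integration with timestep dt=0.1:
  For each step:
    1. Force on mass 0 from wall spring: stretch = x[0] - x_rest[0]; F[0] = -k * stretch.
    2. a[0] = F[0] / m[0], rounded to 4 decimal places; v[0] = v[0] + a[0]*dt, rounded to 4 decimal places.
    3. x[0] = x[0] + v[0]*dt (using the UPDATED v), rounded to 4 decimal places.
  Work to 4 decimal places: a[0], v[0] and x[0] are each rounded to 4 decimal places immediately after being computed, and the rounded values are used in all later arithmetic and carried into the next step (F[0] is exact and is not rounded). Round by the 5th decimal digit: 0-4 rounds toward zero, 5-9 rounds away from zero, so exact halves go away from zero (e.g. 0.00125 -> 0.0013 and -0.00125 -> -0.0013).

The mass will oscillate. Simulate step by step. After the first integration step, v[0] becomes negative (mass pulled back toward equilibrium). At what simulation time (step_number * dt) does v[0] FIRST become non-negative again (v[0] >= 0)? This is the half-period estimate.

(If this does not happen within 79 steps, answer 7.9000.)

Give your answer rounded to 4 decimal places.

Step 0: x=[4.8000] v=[0.0000]
Step 1: x=[4.7735] v=[-0.2653]
Step 2: x=[4.7211] v=[-0.5242]
Step 3: x=[4.6441] v=[-0.7705]
Step 4: x=[4.5443] v=[-0.9982]
Step 5: x=[4.4241] v=[-1.2018]
Step 6: x=[4.2865] v=[-1.3764]
Step 7: x=[4.1347] v=[-1.5179]
Step 8: x=[3.9724] v=[-1.6227]
Step 9: x=[3.8036] v=[-1.6884]
Step 10: x=[3.6323] v=[-1.7134]
Step 11: x=[3.4626] v=[-1.6971]
Step 12: x=[3.2986] v=[-1.6398]
Step 13: x=[3.1443] v=[-1.5430]
Step 14: x=[3.0034] v=[-1.4090]
Step 15: x=[2.8793] v=[-1.2410]
Step 16: x=[2.7750] v=[-1.0431]
Step 17: x=[2.6930] v=[-0.8200]
Step 18: x=[2.6353] v=[-0.5771]
Step 19: x=[2.6033] v=[-0.3203]
Step 20: x=[2.5977] v=[-0.0558]
Step 21: x=[2.6187] v=[0.2101]
First v>=0 after going negative at step 21, time=2.1000

Answer: 2.1000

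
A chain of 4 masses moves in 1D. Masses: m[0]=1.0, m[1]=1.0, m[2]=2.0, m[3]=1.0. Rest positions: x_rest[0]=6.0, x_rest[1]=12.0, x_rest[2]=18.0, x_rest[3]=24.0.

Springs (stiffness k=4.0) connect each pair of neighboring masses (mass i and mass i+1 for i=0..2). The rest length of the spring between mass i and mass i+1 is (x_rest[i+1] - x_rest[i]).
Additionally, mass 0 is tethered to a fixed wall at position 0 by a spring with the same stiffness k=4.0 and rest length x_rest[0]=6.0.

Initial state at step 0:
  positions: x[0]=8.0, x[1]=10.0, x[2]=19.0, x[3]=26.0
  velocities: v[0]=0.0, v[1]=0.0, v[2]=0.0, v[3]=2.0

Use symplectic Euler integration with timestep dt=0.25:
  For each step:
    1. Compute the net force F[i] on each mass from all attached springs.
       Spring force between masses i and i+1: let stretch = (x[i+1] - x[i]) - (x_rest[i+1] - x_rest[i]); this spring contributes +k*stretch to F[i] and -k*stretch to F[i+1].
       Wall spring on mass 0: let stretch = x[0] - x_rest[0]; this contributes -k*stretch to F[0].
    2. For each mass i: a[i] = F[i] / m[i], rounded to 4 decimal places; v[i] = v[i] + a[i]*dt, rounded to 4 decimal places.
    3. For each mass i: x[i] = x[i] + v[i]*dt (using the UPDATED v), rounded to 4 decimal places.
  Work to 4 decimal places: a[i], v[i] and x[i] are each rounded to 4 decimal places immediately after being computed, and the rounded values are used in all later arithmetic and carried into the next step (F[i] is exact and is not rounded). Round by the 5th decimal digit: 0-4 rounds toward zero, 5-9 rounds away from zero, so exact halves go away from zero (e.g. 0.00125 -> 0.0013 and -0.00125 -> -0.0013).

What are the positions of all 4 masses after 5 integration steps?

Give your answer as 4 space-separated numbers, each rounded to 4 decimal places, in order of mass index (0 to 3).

Answer: 7.1529 12.4355 19.9332 24.2525

Derivation:
Step 0: x=[8.0000 10.0000 19.0000 26.0000] v=[0.0000 0.0000 0.0000 2.0000]
Step 1: x=[6.5000 11.7500 18.7500 26.2500] v=[-6.0000 7.0000 -1.0000 1.0000]
Step 2: x=[4.6875 13.9375 18.5625 26.1250] v=[-7.2500 8.7500 -0.7500 -0.5000]
Step 3: x=[4.0156 14.9688 18.7422 25.6094] v=[-2.6875 4.1250 0.7188 -2.0625]
Step 4: x=[5.0781 14.2051 19.3086 24.8770] v=[4.2501 -3.0548 2.2657 -2.9297]
Step 5: x=[7.1529 12.4355 19.9332 24.2525] v=[8.2990 -7.0783 2.4982 -2.4981]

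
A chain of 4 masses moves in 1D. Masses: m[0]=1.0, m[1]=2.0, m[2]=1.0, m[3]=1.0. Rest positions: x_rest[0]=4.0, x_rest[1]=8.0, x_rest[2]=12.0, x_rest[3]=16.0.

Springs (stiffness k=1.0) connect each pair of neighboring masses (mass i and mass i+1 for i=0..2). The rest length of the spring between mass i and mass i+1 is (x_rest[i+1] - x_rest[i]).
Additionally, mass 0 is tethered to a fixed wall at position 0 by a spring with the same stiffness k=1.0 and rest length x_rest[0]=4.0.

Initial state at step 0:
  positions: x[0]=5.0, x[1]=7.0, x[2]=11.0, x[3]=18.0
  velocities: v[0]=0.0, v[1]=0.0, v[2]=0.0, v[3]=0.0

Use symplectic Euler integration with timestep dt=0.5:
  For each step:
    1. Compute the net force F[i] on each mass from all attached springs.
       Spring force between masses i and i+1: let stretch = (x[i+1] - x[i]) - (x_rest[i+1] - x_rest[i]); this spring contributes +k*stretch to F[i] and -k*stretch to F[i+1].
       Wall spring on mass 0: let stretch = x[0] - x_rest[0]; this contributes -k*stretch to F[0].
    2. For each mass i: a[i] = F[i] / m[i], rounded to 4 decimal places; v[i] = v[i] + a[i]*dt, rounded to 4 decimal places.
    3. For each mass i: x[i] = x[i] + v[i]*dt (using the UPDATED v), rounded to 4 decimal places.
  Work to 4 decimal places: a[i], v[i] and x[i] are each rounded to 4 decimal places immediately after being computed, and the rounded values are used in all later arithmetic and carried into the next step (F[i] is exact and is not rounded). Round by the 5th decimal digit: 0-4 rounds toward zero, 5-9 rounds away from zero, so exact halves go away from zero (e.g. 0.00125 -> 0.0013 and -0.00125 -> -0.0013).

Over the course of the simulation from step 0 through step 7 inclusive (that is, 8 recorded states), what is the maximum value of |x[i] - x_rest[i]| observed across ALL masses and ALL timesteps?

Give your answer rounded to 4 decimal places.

Answer: 2.1092

Derivation:
Step 0: x=[5.0000 7.0000 11.0000 18.0000] v=[0.0000 0.0000 0.0000 0.0000]
Step 1: x=[4.2500 7.2500 11.7500 17.2500] v=[-1.5000 0.5000 1.5000 -1.5000]
Step 2: x=[3.1875 7.6875 12.7500 16.1250] v=[-2.1250 0.8750 2.0000 -2.2500]
Step 3: x=[2.4531 8.1954 13.3282 15.1563] v=[-1.4688 1.0157 1.1563 -1.9375]
Step 4: x=[2.5410 8.6271 13.0802 14.7305] v=[0.1758 0.8633 -0.4961 -0.8516]
Step 5: x=[3.5152 8.8547 12.1315 14.8922] v=[1.9484 0.4551 -1.8975 0.3233]
Step 6: x=[4.9455 8.8244 11.0537 15.3637] v=[2.8606 -0.0606 -2.1556 0.9430]
Step 7: x=[6.1092 8.5879 10.4961 15.7577] v=[2.3273 -0.4730 -1.1153 0.7880]
Max displacement = 2.1092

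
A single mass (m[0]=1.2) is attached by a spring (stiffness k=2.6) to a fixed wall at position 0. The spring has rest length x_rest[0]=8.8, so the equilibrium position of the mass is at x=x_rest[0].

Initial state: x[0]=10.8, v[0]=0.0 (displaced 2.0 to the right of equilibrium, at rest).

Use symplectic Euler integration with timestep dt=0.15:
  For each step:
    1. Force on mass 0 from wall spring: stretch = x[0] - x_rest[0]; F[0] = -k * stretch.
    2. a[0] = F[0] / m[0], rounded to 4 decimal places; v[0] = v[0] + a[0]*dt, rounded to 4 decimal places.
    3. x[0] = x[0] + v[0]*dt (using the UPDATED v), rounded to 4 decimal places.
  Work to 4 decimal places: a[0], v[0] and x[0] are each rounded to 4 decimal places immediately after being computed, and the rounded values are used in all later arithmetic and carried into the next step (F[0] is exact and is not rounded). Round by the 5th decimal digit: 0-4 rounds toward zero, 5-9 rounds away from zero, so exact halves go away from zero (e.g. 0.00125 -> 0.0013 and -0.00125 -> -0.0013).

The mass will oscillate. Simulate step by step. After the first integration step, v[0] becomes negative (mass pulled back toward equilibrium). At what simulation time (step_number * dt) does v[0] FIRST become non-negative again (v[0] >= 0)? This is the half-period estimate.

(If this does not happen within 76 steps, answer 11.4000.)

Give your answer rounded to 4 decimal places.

Step 0: x=[10.8000] v=[0.0000]
Step 1: x=[10.7025] v=[-0.6500]
Step 2: x=[10.5123] v=[-1.2683]
Step 3: x=[10.2386] v=[-1.8248]
Step 4: x=[9.8947] v=[-2.2924]
Step 5: x=[9.4975] v=[-2.6482]
Step 6: x=[9.0663] v=[-2.8749]
Step 7: x=[8.6221] v=[-2.9615]
Step 8: x=[8.1865] v=[-2.9037]
Step 9: x=[7.7809] v=[-2.7043]
Step 10: x=[7.4249] v=[-2.3731]
Step 11: x=[7.1360] v=[-1.9262]
Step 12: x=[6.9282] v=[-1.3854]
Step 13: x=[6.8116] v=[-0.7771]
Step 14: x=[6.7920] v=[-0.1309]
Step 15: x=[6.8703] v=[0.5217]
First v>=0 after going negative at step 15, time=2.2500

Answer: 2.2500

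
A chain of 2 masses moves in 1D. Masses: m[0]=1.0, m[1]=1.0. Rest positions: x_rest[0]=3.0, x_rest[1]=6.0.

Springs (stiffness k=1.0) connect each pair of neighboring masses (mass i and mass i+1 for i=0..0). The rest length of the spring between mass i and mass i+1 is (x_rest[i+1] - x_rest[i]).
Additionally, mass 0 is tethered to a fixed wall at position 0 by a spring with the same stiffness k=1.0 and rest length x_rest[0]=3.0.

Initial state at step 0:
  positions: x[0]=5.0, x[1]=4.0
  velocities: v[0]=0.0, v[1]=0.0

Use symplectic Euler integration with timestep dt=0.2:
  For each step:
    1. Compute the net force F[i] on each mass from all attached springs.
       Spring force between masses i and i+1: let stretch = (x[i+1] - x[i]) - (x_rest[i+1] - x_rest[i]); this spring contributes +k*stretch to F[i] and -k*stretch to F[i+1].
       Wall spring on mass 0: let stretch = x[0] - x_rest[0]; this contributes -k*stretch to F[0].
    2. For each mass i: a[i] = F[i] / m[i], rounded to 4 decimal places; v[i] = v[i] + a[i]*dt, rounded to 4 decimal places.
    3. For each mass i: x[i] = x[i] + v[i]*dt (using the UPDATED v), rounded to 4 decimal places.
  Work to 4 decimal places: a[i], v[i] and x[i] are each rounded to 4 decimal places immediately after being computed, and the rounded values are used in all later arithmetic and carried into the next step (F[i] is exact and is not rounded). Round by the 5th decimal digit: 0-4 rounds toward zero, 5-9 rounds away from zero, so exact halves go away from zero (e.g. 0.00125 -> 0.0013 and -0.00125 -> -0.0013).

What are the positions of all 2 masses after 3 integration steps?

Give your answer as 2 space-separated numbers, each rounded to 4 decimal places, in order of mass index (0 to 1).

Answer: 3.6853 4.8817

Derivation:
Step 0: x=[5.0000 4.0000] v=[0.0000 0.0000]
Step 1: x=[4.7600 4.1600] v=[-1.2000 0.8000]
Step 2: x=[4.3056 4.4640] v=[-2.2720 1.5200]
Step 3: x=[3.6853 4.8817] v=[-3.1014 2.0883]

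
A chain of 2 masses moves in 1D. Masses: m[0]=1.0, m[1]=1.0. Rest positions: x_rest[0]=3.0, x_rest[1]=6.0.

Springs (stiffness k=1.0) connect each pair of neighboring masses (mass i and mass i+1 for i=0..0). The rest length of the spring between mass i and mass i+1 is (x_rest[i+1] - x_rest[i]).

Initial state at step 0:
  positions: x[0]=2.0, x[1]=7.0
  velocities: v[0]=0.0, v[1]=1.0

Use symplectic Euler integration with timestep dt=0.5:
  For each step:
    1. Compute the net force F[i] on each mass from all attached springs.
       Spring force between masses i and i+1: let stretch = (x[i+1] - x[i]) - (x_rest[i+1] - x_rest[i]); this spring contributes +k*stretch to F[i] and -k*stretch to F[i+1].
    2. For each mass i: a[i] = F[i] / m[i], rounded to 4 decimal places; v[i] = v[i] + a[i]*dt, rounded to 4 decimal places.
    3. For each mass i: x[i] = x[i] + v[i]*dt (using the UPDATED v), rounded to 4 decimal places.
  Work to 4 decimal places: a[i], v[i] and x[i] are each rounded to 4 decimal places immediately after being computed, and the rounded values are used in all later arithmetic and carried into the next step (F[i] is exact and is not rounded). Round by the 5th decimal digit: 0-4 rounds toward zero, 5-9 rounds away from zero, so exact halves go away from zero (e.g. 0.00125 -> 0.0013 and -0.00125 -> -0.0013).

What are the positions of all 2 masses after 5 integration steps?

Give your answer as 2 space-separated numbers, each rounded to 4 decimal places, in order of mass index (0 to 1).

Step 0: x=[2.0000 7.0000] v=[0.0000 1.0000]
Step 1: x=[2.5000 7.0000] v=[1.0000 0.0000]
Step 2: x=[3.3750 6.6250] v=[1.7500 -0.7500]
Step 3: x=[4.3125 6.1875] v=[1.8750 -0.8750]
Step 4: x=[4.9688 6.0313] v=[1.3125 -0.3125]
Step 5: x=[5.1407 6.3595] v=[0.3438 0.6563]

Answer: 5.1407 6.3595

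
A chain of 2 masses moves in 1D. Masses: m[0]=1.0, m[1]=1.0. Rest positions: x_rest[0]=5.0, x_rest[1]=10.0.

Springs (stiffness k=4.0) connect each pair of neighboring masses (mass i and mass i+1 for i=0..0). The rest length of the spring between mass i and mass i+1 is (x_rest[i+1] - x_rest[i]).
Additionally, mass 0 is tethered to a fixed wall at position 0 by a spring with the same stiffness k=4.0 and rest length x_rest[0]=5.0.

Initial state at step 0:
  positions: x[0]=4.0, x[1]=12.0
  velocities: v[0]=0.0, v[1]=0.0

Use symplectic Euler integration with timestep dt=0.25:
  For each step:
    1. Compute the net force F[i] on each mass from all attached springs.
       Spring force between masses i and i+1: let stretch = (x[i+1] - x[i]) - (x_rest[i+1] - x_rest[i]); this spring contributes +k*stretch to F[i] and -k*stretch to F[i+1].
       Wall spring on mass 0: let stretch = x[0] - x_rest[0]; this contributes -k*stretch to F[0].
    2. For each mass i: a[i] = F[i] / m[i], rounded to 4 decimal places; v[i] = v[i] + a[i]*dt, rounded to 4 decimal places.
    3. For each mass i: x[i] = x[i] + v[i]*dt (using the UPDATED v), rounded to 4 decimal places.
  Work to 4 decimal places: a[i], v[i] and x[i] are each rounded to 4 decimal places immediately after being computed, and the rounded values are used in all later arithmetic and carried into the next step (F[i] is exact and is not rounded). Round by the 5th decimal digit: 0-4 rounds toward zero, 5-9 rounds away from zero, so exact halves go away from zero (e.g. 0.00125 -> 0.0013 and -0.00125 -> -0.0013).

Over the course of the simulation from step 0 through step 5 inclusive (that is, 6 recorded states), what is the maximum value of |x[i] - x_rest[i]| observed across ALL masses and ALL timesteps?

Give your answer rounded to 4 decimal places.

Step 0: x=[4.0000 12.0000] v=[0.0000 0.0000]
Step 1: x=[5.0000 11.2500] v=[4.0000 -3.0000]
Step 2: x=[6.3125 10.1875] v=[5.2500 -4.2500]
Step 3: x=[7.0156 9.4063] v=[2.8125 -3.1250]
Step 4: x=[6.5625 9.2774] v=[-1.8124 -0.5157]
Step 5: x=[5.1475 9.7198] v=[-5.6600 1.7694]
Max displacement = 2.0156

Answer: 2.0156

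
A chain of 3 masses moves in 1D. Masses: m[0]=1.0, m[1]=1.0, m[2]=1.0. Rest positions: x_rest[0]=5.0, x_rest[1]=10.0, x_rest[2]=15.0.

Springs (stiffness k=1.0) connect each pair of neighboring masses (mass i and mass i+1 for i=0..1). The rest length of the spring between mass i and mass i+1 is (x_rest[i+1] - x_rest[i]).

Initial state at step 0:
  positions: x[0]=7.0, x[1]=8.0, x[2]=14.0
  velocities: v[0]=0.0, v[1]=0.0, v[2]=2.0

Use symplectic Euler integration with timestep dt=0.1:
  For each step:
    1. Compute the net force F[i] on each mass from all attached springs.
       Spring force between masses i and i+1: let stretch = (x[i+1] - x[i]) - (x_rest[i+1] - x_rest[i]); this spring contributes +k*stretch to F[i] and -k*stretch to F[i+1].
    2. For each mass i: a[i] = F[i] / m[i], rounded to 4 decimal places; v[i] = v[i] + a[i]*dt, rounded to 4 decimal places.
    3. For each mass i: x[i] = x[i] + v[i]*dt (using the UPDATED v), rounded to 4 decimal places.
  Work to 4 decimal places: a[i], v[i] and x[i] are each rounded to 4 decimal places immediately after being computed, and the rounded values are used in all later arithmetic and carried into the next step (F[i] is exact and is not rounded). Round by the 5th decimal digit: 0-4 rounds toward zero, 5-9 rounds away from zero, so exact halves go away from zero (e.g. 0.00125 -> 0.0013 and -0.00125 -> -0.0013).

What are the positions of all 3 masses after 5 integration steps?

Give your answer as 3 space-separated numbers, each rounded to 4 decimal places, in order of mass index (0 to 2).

Step 0: x=[7.0000 8.0000 14.0000] v=[0.0000 0.0000 2.0000]
Step 1: x=[6.9600 8.0500 14.1900] v=[-0.4000 0.5000 1.9000]
Step 2: x=[6.8809 8.1505 14.3686] v=[-0.7910 1.0050 1.7860]
Step 3: x=[6.7645 8.3005 14.5350] v=[-1.1640 1.4999 1.6642]
Step 4: x=[6.6135 8.4975 14.6891] v=[-1.5104 1.9698 1.5408]
Step 5: x=[6.4313 8.7376 14.8313] v=[-1.8220 2.4006 1.4216]

Answer: 6.4313 8.7376 14.8313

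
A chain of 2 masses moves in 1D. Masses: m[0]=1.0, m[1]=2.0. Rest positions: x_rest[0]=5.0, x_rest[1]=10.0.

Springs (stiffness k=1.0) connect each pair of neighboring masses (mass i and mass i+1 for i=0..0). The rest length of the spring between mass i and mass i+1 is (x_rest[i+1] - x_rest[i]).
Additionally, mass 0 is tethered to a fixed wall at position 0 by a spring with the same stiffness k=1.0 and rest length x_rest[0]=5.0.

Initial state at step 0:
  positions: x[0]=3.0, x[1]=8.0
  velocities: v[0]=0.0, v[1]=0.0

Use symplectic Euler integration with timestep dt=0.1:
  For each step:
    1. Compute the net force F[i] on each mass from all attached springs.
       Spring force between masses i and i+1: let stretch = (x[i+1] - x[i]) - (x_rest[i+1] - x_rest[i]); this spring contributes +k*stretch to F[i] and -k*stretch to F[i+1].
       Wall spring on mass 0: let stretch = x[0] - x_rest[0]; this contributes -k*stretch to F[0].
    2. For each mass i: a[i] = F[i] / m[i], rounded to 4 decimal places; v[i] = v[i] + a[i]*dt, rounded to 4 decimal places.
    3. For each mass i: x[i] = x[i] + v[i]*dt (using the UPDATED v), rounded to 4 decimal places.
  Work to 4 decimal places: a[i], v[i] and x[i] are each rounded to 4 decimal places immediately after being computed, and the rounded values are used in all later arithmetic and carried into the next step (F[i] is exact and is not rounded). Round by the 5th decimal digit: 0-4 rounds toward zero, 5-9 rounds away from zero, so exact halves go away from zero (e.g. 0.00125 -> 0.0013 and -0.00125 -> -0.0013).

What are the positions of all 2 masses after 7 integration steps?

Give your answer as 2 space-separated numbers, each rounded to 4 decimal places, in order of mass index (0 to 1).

Answer: 3.5115 8.0122

Derivation:
Step 0: x=[3.0000 8.0000] v=[0.0000 0.0000]
Step 1: x=[3.0200 8.0000] v=[0.2000 0.0000]
Step 2: x=[3.0596 8.0001] v=[0.3960 0.0010]
Step 3: x=[3.1180 8.0005] v=[0.5841 0.0040]
Step 4: x=[3.1941 8.0015] v=[0.7606 0.0099]
Step 5: x=[3.2863 8.0035] v=[0.9219 0.0195]
Step 6: x=[3.3928 8.0069] v=[1.0650 0.0336]
Step 7: x=[3.5115 8.0122] v=[1.1871 0.0529]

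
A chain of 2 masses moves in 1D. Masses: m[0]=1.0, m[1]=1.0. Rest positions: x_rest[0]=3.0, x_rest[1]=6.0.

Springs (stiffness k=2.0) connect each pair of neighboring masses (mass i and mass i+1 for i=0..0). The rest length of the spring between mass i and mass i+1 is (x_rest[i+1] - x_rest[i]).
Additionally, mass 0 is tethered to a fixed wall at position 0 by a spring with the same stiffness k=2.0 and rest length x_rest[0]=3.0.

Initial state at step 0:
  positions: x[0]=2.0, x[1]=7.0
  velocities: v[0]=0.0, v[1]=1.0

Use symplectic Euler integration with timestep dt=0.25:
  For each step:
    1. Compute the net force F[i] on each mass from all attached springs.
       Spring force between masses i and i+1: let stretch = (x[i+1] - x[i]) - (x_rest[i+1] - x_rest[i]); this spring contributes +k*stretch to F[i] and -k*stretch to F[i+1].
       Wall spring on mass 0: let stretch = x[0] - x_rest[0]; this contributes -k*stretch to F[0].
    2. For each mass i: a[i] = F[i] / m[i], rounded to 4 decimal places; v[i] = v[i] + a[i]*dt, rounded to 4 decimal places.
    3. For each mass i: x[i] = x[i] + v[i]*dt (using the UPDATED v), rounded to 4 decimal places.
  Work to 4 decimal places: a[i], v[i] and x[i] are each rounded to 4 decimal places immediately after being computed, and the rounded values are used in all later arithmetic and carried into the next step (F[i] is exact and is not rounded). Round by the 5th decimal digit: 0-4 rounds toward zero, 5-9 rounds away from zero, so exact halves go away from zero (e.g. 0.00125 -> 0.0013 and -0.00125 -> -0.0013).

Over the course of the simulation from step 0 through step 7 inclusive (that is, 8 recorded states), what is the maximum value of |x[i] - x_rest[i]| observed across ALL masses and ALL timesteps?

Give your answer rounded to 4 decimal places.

Answer: 1.6910

Derivation:
Step 0: x=[2.0000 7.0000] v=[0.0000 1.0000]
Step 1: x=[2.3750 7.0000] v=[1.5000 0.0000]
Step 2: x=[3.0313 6.7969] v=[2.6250 -0.8125]
Step 3: x=[3.7794 6.4981] v=[2.9922 -1.1953]
Step 4: x=[4.3949 6.2344] v=[2.4619 -1.0547]
Step 5: x=[4.6910 6.1158] v=[1.1842 -0.4745]
Step 6: x=[4.5788 6.1941] v=[-0.4489 0.3131]
Step 7: x=[4.0961 6.4455] v=[-1.9307 1.0055]
Max displacement = 1.6910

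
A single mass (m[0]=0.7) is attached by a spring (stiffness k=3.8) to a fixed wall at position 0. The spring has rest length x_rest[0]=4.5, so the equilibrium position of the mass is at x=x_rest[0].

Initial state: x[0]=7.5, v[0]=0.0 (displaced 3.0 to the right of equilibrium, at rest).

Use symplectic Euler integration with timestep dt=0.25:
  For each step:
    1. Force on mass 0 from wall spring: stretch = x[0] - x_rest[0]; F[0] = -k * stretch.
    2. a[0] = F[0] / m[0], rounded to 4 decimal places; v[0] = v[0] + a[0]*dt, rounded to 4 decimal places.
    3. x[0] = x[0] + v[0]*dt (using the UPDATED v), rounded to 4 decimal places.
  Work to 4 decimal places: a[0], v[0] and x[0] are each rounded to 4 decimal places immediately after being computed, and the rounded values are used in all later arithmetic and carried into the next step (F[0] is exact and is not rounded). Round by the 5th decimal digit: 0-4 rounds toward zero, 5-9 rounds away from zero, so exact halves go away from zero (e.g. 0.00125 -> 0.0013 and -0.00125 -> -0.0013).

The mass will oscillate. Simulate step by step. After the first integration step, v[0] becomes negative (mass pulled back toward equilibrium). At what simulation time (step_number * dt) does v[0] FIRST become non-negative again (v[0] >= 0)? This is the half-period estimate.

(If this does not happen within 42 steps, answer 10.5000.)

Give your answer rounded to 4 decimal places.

Answer: 1.5000

Derivation:
Step 0: x=[7.5000] v=[0.0000]
Step 1: x=[6.4822] v=[-4.0714]
Step 2: x=[4.7918] v=[-6.7615]
Step 3: x=[3.0024] v=[-7.1575]
Step 4: x=[1.7211] v=[-5.1251]
Step 5: x=[1.3827] v=[-1.3537]
Step 6: x=[2.1019] v=[2.8769]
First v>=0 after going negative at step 6, time=1.5000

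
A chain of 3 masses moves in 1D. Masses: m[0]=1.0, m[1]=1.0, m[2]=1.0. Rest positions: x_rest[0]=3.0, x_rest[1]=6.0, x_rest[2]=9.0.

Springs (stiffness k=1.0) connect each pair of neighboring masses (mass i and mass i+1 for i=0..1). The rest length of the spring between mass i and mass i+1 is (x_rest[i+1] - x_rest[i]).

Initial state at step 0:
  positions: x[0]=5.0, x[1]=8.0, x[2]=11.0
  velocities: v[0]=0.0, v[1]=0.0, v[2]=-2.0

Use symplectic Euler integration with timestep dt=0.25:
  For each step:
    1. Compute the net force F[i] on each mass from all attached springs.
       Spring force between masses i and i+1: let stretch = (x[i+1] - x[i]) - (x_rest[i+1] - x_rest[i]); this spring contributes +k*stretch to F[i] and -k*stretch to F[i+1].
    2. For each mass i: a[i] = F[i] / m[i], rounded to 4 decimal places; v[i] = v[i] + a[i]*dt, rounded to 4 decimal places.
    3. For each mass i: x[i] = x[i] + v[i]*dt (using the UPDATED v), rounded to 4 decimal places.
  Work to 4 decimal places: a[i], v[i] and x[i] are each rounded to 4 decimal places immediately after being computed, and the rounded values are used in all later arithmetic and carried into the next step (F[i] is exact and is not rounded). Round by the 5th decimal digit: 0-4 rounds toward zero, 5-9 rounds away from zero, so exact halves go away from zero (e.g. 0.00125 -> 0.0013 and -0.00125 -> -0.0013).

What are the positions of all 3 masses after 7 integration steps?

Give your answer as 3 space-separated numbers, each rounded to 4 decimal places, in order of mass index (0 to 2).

Answer: 4.8074 6.8674 8.8256

Derivation:
Step 0: x=[5.0000 8.0000 11.0000] v=[0.0000 0.0000 -2.0000]
Step 1: x=[5.0000 8.0000 10.5000] v=[0.0000 0.0000 -2.0000]
Step 2: x=[5.0000 7.9688 10.0313] v=[0.0000 -0.1250 -1.8750]
Step 3: x=[4.9981 7.8809 9.6212] v=[-0.0078 -0.3516 -1.6406]
Step 4: x=[4.9888 7.7216 9.2898] v=[-0.0371 -0.6372 -1.3257]
Step 5: x=[4.9628 7.4895 9.0479] v=[-0.1039 -0.9284 -0.9678]
Step 6: x=[4.9073 7.1969 8.8961] v=[-0.2222 -1.1705 -0.6074]
Step 7: x=[4.8074 6.8674 8.8256] v=[-0.3998 -1.3181 -0.2822]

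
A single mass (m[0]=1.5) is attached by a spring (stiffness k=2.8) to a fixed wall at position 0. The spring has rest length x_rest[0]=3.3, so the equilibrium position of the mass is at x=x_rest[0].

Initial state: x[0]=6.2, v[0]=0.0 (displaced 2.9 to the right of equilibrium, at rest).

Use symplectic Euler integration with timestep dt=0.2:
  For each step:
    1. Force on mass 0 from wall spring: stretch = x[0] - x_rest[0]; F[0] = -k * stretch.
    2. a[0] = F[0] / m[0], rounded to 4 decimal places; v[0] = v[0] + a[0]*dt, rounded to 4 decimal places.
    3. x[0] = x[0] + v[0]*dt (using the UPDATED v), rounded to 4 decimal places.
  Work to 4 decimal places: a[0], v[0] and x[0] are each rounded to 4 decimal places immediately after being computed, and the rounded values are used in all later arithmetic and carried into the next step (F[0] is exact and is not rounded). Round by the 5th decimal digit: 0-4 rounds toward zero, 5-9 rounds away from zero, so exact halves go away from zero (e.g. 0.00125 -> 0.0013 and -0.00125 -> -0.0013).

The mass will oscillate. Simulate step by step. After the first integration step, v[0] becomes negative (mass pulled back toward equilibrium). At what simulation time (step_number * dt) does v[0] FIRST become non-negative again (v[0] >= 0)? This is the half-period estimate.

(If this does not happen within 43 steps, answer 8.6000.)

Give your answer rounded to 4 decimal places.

Answer: 2.4000

Derivation:
Step 0: x=[6.2000] v=[0.0000]
Step 1: x=[5.9835] v=[-1.0827]
Step 2: x=[5.5666] v=[-2.0845]
Step 3: x=[4.9805] v=[-2.9307]
Step 4: x=[4.2689] v=[-3.5581]
Step 5: x=[3.4849] v=[-3.9198]
Step 6: x=[2.6871] v=[-3.9888]
Step 7: x=[1.9351] v=[-3.7600]
Step 8: x=[1.2850] v=[-3.2504]
Step 9: x=[0.7854] v=[-2.4981]
Step 10: x=[0.4735] v=[-1.5593]
Step 11: x=[0.3727] v=[-0.5041]
Step 12: x=[0.4905] v=[0.5888]
First v>=0 after going negative at step 12, time=2.4000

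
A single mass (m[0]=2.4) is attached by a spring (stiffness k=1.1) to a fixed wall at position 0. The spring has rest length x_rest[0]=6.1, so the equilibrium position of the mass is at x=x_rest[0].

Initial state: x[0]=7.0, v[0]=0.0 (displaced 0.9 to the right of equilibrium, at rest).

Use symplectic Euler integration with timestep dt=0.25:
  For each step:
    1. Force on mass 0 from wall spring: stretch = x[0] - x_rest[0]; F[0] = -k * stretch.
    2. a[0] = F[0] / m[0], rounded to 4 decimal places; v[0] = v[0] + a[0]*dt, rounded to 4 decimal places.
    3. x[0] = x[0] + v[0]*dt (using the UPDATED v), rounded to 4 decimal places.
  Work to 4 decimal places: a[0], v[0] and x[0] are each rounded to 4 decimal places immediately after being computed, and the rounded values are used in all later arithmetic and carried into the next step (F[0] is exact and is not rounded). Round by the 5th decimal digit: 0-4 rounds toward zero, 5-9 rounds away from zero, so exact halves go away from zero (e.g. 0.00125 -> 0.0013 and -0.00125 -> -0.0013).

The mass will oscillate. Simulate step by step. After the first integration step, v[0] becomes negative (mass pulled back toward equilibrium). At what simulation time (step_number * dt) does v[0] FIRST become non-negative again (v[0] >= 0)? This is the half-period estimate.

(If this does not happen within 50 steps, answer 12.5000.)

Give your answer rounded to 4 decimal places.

Answer: 4.7500

Derivation:
Step 0: x=[7.0000] v=[0.0000]
Step 1: x=[6.9742] v=[-0.1031]
Step 2: x=[6.9234] v=[-0.2033]
Step 3: x=[6.8490] v=[-0.2977]
Step 4: x=[6.7531] v=[-0.3835]
Step 5: x=[6.6385] v=[-0.4583]
Step 6: x=[6.5085] v=[-0.5200]
Step 7: x=[6.3668] v=[-0.5668]
Step 8: x=[6.2175] v=[-0.5974]
Step 9: x=[6.0648] v=[-0.6109]
Step 10: x=[5.9131] v=[-0.6069]
Step 11: x=[5.7667] v=[-0.5855]
Step 12: x=[5.6299] v=[-0.5473]
Step 13: x=[5.5066] v=[-0.4934]
Step 14: x=[5.4003] v=[-0.4254]
Step 15: x=[5.3140] v=[-0.3452]
Step 16: x=[5.2502] v=[-0.2551]
Step 17: x=[5.2108] v=[-0.1577]
Step 18: x=[5.1969] v=[-0.0558]
Step 19: x=[5.2088] v=[0.0477]
First v>=0 after going negative at step 19, time=4.7500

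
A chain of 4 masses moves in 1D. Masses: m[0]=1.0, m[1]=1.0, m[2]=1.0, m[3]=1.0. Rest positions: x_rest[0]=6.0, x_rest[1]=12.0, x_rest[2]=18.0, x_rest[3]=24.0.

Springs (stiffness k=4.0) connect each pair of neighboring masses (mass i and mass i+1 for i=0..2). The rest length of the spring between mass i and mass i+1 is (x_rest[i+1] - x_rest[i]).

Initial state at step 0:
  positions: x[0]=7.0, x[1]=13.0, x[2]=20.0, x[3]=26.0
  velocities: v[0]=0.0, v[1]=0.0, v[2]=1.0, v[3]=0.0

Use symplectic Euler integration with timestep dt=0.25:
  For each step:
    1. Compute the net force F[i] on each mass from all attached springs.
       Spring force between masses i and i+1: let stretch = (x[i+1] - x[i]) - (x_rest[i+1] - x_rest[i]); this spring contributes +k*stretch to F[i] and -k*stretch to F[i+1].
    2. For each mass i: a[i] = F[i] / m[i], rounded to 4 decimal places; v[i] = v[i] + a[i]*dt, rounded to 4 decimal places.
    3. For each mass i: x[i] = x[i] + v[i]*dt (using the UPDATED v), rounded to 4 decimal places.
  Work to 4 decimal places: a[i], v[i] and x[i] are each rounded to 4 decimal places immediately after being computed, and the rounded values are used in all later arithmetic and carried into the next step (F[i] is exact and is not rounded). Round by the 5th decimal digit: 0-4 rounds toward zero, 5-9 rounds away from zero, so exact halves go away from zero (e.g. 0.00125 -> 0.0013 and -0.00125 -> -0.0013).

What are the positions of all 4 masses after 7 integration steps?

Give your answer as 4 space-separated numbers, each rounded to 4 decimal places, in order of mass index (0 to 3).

Step 0: x=[7.0000 13.0000 20.0000 26.0000] v=[0.0000 0.0000 1.0000 0.0000]
Step 1: x=[7.0000 13.2500 20.0000 26.0000] v=[0.0000 1.0000 0.0000 0.0000]
Step 2: x=[7.0625 13.6250 19.8125 26.0000] v=[0.2500 1.5000 -0.7500 0.0000]
Step 3: x=[7.2656 13.9063 19.6250 25.9531] v=[0.8125 1.1250 -0.7500 -0.1875]
Step 4: x=[7.6289 13.9571 19.5899 25.8242] v=[1.4532 0.2030 -0.1406 -0.5156]
Step 5: x=[8.0743 13.8340 19.7051 25.6367] v=[1.7814 -0.4924 0.4609 -0.7499]
Step 6: x=[8.4596 13.7388 19.8355 25.4663] v=[1.5411 -0.3810 0.5214 -0.6815]
Step 7: x=[8.6647 13.8479 19.8494 25.3882] v=[0.8203 0.4365 0.0555 -0.3123]

Answer: 8.6647 13.8479 19.8494 25.3882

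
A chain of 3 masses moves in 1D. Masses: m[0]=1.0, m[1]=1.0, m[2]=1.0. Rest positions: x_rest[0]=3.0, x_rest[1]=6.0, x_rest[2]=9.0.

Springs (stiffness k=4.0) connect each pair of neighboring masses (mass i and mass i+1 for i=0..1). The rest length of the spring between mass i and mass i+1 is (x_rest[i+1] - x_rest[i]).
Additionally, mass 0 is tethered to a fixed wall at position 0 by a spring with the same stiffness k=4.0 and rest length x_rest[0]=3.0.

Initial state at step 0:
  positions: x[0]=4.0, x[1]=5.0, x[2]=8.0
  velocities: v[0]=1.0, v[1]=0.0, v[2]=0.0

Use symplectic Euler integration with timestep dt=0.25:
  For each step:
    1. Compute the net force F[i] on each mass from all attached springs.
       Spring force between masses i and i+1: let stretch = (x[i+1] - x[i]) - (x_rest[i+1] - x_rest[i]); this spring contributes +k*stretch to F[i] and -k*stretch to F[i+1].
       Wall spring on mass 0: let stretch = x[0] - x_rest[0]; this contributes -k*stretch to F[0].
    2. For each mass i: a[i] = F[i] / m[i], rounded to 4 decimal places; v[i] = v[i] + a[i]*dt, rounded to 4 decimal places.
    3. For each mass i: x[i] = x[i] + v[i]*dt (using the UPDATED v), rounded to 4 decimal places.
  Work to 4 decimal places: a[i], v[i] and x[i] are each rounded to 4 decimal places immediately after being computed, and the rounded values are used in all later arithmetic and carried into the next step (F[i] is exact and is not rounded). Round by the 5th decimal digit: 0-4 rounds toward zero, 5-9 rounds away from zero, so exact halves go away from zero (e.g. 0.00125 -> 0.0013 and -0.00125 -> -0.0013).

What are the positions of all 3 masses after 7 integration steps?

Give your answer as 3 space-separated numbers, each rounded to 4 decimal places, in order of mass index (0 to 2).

Answer: 3.4905 5.5444 9.7888

Derivation:
Step 0: x=[4.0000 5.0000 8.0000] v=[1.0000 0.0000 0.0000]
Step 1: x=[3.5000 5.5000 8.0000] v=[-2.0000 2.0000 0.0000]
Step 2: x=[2.6250 6.1250 8.1250] v=[-3.5000 2.5000 0.5000]
Step 3: x=[1.9688 6.3750 8.5000] v=[-2.6250 1.0000 1.5000]
Step 4: x=[1.9219 6.0547 9.0938] v=[-0.1876 -1.2812 2.3750]
Step 5: x=[2.4277 5.4610 9.6778] v=[2.0233 -2.3749 2.3359]
Step 6: x=[3.0849 5.1632 9.9576] v=[2.6289 -1.1914 1.1191]
Step 7: x=[3.4905 5.5444 9.7888] v=[1.6223 1.5247 -0.6753]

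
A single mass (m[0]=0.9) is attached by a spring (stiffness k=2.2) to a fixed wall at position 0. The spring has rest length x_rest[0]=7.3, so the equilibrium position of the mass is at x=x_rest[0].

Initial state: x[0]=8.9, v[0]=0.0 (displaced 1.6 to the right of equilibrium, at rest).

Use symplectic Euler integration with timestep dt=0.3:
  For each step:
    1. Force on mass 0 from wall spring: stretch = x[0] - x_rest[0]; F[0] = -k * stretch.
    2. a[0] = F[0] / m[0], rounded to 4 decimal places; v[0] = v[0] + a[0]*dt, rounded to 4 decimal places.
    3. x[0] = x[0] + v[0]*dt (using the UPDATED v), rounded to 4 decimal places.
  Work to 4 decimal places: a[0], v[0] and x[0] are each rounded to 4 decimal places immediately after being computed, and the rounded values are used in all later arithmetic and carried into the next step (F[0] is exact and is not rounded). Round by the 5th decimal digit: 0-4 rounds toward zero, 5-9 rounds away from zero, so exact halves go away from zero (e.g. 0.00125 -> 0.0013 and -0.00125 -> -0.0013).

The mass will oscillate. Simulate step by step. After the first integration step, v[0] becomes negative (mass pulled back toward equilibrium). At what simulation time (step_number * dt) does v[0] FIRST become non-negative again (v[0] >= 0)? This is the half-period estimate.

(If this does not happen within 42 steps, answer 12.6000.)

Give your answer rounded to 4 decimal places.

Answer: 2.1000

Derivation:
Step 0: x=[8.9000] v=[0.0000]
Step 1: x=[8.5480] v=[-1.1733]
Step 2: x=[7.9215] v=[-2.0885]
Step 3: x=[7.1582] v=[-2.5443]
Step 4: x=[6.4261] v=[-2.4403]
Step 5: x=[5.8863] v=[-1.7994]
Step 6: x=[5.6575] v=[-0.7627]
Step 7: x=[5.7900] v=[0.4418]
First v>=0 after going negative at step 7, time=2.1000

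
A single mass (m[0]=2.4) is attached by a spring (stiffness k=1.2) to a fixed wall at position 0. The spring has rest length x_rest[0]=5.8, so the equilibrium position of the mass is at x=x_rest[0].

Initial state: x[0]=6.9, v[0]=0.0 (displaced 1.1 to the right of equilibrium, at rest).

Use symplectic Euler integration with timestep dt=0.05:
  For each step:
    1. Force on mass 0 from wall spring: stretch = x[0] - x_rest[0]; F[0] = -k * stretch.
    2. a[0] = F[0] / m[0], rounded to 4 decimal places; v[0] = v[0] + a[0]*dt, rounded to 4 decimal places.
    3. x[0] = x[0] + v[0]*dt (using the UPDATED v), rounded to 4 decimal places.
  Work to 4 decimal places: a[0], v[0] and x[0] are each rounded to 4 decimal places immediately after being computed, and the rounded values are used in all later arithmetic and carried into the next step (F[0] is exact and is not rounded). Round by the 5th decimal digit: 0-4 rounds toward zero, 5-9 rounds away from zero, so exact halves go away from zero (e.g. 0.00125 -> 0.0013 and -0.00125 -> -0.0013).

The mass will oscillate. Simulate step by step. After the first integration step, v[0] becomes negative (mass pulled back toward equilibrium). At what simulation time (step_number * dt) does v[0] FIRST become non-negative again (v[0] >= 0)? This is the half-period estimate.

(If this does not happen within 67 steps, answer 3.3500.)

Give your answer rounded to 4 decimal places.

Answer: 3.3500

Derivation:
Step 0: x=[6.9000] v=[0.0000]
Step 1: x=[6.8986] v=[-0.0275]
Step 2: x=[6.8959] v=[-0.0550]
Step 3: x=[6.8918] v=[-0.0824]
Step 4: x=[6.8863] v=[-0.1097]
Step 5: x=[6.8795] v=[-0.1369]
Step 6: x=[6.8713] v=[-0.1639]
Step 7: x=[6.8618] v=[-0.1907]
Step 8: x=[6.8509] v=[-0.2172]
Step 9: x=[6.8387] v=[-0.2435]
Step 10: x=[6.8252] v=[-0.2695]
Step 11: x=[6.8104] v=[-0.2951]
Step 12: x=[6.7944] v=[-0.3204]
Step 13: x=[6.7771] v=[-0.3453]
Step 14: x=[6.7586] v=[-0.3697]
Step 15: x=[6.7389] v=[-0.3937]
Step 16: x=[6.7180] v=[-0.4172]
Step 17: x=[6.6960] v=[-0.4402]
Step 18: x=[6.6729] v=[-0.4626]
Step 19: x=[6.6487] v=[-0.4844]
Step 20: x=[6.6234] v=[-0.5056]
Step 21: x=[6.5971] v=[-0.5262]
Step 22: x=[6.5698] v=[-0.5461]
Step 23: x=[6.5415] v=[-0.5653]
Step 24: x=[6.5123] v=[-0.5838]
Step 25: x=[6.4822] v=[-0.6016]
Step 26: x=[6.4513] v=[-0.6187]
Step 27: x=[6.4196] v=[-0.6350]
Step 28: x=[6.3871] v=[-0.6505]
Step 29: x=[6.3538] v=[-0.6652]
Step 30: x=[6.3199] v=[-0.6790]
Step 31: x=[6.2853] v=[-0.6920]
Step 32: x=[6.2501] v=[-0.7041]
Step 33: x=[6.2143] v=[-0.7154]
Step 34: x=[6.1780] v=[-0.7258]
Step 35: x=[6.1412] v=[-0.7353]
Step 36: x=[6.1040] v=[-0.7438]
Step 37: x=[6.0664] v=[-0.7514]
Step 38: x=[6.0285] v=[-0.7581]
Step 39: x=[5.9903] v=[-0.7638]
Step 40: x=[5.9519] v=[-0.7686]
Step 41: x=[5.9133] v=[-0.7724]
Step 42: x=[5.8745] v=[-0.7752]
Step 43: x=[5.8356] v=[-0.7771]
Step 44: x=[5.7967] v=[-0.7780]
Step 45: x=[5.7578] v=[-0.7779]
Step 46: x=[5.7190] v=[-0.7768]
Step 47: x=[5.6803] v=[-0.7748]
Step 48: x=[5.6417] v=[-0.7718]
Step 49: x=[5.6033] v=[-0.7678]
Step 50: x=[5.5652] v=[-0.7629]
Step 51: x=[5.5274] v=[-0.7570]
Step 52: x=[5.4899] v=[-0.7502]
Step 53: x=[5.4528] v=[-0.7424]
Step 54: x=[5.4161] v=[-0.7337]
Step 55: x=[5.3799] v=[-0.7241]
Step 56: x=[5.3442] v=[-0.7136]
Step 57: x=[5.3091] v=[-0.7022]
Step 58: x=[5.2746] v=[-0.6899]
Step 59: x=[5.2408] v=[-0.6768]
Step 60: x=[5.2077] v=[-0.6628]
Step 61: x=[5.1753] v=[-0.6480]
Step 62: x=[5.1437] v=[-0.6324]
Step 63: x=[5.1129] v=[-0.6160]
Step 64: x=[5.0830] v=[-0.5988]
Step 65: x=[5.0540] v=[-0.5809]
Step 66: x=[5.0259] v=[-0.5623]
Step 67: x=[4.9988] v=[-0.5429]
v[0] did not become non-negative within 67 steps; using fallback time=3.3500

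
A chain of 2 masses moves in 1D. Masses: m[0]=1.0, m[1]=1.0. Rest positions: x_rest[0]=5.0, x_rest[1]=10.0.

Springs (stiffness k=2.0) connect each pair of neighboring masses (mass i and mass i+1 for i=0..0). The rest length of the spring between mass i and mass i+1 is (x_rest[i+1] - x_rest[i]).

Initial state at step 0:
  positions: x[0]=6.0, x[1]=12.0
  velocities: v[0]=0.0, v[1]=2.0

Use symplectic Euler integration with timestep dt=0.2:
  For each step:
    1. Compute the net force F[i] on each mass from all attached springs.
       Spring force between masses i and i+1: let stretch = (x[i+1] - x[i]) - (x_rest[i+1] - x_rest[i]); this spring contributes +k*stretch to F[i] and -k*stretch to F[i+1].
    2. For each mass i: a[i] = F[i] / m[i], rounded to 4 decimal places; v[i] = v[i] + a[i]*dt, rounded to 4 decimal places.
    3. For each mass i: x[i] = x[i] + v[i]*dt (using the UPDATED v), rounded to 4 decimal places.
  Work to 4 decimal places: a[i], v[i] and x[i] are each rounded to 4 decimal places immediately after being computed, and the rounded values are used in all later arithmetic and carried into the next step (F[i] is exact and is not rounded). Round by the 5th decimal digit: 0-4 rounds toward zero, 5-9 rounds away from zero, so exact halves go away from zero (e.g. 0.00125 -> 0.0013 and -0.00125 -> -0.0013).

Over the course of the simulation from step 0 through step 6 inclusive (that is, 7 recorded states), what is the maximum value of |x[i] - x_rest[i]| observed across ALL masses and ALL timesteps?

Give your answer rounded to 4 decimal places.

Answer: 2.8033

Derivation:
Step 0: x=[6.0000 12.0000] v=[0.0000 2.0000]
Step 1: x=[6.0800 12.3200] v=[0.4000 1.6000]
Step 2: x=[6.2592 12.5408] v=[0.8960 1.1040]
Step 3: x=[6.5409 12.6591] v=[1.4086 0.5914]
Step 4: x=[6.9121 12.6879] v=[1.8559 0.1441]
Step 5: x=[7.3453 12.6547] v=[2.1662 -0.1662]
Step 6: x=[7.8033 12.5967] v=[2.2900 -0.2900]
Max displacement = 2.8033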